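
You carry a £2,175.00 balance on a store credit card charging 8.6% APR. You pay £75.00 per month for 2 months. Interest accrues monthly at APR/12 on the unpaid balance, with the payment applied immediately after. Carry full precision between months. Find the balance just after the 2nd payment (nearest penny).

Monthly rate r = 8.6%/12 = 0.716667% = 0.00716667.
Each month: B ← B·(1+r) − £75.00.
Month 1: interest £15.59; balance after payment £2,115.59.
Month 2: interest £15.16; balance after payment £2,055.75.

£2,055.75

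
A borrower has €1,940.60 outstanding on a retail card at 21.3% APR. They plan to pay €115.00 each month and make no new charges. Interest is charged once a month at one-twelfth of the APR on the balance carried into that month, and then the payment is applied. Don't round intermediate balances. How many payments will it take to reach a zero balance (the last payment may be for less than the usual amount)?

21 months

Monthly rate r = 21.3%/12 = 1.775% = 0.01775.
Recurrence: B ← B·(1+r) − €115.00.
Month 1: interest €34.45; balance after payment €1,860.05.
Month 2: interest €33.02; balance after payment €1,778.06.
Closed form: n = −ln(1 − rB₀/P)/ln(1+r) = −ln(0.70047)/ln(1.01775) ≈ 20.234, so the balance reaches zero during payment 21.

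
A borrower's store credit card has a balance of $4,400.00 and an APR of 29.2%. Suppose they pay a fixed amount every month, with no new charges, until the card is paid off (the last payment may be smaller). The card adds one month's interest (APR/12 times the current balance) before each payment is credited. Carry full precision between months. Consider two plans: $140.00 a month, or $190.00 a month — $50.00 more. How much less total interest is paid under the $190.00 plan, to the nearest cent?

$1,875.35

Monthly rate r = 29.2%/12 = 2.43333% = 0.0243333.
At $140.00/mo: n = ⌈−ln(1 − rB₀/P)/ln(1+r)⌉ = 61 payments (last $27.27); total interest = total paid − $4,400.00 = $4,027.27.
At $190.00/mo: 35 payments (last $91.92); total interest $2,151.92.
Interest saved = $4,027.27 − $2,151.92 = $1,875.35.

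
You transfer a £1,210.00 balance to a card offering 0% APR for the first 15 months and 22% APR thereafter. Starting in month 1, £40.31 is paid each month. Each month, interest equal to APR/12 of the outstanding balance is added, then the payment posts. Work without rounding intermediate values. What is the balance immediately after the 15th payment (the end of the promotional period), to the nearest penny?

Promo months 1–15 at r₀ = 0%/12 = 0; months 16+ at r₁ = 22%/12 = 0.0183333.
After month 15 (no interest yet): B = £1,210.00 − 15·£40.31 = £605.35.

£605.35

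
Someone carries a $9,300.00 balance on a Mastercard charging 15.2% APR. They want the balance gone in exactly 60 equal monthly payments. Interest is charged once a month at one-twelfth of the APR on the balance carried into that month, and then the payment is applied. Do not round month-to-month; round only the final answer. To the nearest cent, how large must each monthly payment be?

$222.22

Monthly rate r = 15.2%/12 = 1.26667% = 0.0126667.
Level-payment amortization: P = B₀·r / (1 − (1+r)^(−n)) = 9300.00·0.0126667 / (1 − 1.01267^(−60)).
Denominator 1 − (1+r)^(−60) = 0.530096033.
P = 117.8 / 0.530096033 ≈ 222.22.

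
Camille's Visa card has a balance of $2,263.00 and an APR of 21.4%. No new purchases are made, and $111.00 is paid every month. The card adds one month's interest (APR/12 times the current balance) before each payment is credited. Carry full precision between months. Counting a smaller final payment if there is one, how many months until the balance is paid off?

26 payments

Monthly rate r = 21.4%/12 = 1.78333% = 0.0178333.
Recurrence: B ← B·(1+r) − $111.00.
Month 1: interest $40.36; balance after payment $2,192.36.
Month 2: interest $39.10; balance after payment $2,120.45.
Closed form: n = −ln(1 − rB₀/P)/ln(1+r) = −ln(0.63642)/ln(1.01783) ≈ 25.565, so the balance reaches zero during payment 26.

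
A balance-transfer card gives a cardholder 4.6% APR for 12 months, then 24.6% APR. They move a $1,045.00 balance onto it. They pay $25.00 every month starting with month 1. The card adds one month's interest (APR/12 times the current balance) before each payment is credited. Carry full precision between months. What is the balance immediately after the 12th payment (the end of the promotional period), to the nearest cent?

$787.69

Promo months 1–12 at r₀ = 4.6%/12 = 0.00383333; months 13+ at r₁ = 24.6%/12 = 0.0205.
After month 12: iterate B ← B·(1+r₀) − $25.00 for 12 months → $787.69.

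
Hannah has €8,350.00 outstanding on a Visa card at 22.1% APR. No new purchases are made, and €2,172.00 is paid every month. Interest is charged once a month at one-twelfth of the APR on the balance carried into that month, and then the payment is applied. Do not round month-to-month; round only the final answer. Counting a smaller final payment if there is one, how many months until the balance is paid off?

5 payments

Monthly rate r = 22.1%/12 = 1.84167% = 0.0184167.
Recurrence: B ← B·(1+r) − €2,172.00.
Month 1: interest €153.78; balance after payment €6,331.78.
Month 2: interest €116.61; balance after payment €4,276.39.
Month 3: interest €78.76; balance after payment €2,183.15.
Month 4: interest €40.21; balance after payment €51.35.
Month 5: interest €0.95; balance after payment €0.00.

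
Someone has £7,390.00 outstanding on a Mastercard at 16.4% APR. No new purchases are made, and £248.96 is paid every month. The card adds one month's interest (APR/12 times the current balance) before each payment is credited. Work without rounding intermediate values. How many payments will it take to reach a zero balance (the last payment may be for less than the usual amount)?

Monthly rate r = 16.4%/12 = 1.36667% = 0.0136667.
Recurrence: B ← B·(1+r) − £248.96.
Month 1: interest £101.00; balance after payment £7,242.04.
Month 2: interest £98.97; balance after payment £7,092.05.
Closed form: n = −ln(1 − rB₀/P)/ln(1+r) = −ln(0.59433)/ln(1.01367) ≈ 38.332, so the balance reaches zero during payment 39.

39 payments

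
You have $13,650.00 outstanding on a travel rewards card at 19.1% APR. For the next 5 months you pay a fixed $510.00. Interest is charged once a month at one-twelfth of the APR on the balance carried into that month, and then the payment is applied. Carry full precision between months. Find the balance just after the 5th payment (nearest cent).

$12,138.97

Monthly rate r = 19.1%/12 = 1.59167% = 0.0159167.
Each month: B ← B·(1+r) − $510.00.
Month 1: interest $217.26; balance after payment $13,357.26.
Month 2: interest $212.60; balance after payment $13,059.87.
Month 3: interest $207.87; balance after payment $12,757.74.
Month 4: interest $203.06; balance after payment $12,450.80.
Month 5: interest $198.18; balance after payment $12,138.97.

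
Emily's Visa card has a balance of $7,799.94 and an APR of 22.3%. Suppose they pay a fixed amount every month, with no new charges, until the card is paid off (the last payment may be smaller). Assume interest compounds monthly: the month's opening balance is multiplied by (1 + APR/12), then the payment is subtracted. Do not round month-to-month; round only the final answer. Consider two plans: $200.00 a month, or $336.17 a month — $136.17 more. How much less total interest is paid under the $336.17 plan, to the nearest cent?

$3,711.41

Monthly rate r = 22.3%/12 = 1.85833% = 0.0185833.
At $200.00/mo: n = ⌈−ln(1 − rB₀/P)/ln(1+r)⌉ = 71 payments (last $12.72); total interest = total paid − $7,799.94 = $6,212.78.
At $336.17/mo: 31 payments (last $216.21); total interest $2,501.37.
Interest saved = $6,212.78 − $2,501.37 = $3,711.41.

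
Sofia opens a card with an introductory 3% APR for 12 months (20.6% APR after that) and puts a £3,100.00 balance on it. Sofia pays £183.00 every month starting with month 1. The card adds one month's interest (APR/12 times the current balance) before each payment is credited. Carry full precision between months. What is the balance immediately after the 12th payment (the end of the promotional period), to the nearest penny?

£967.84

Promo months 1–12 at r₀ = 3%/12 = 0.0025; months 13+ at r₁ = 20.6%/12 = 0.0171667.
After month 12: iterate B ← B·(1+r₀) − £183.00 for 12 months → £967.84.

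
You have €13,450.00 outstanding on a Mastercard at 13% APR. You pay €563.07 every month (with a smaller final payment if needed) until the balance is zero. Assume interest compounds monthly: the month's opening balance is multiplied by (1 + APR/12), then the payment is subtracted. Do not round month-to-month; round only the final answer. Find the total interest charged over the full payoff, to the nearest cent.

Monthly rate r = 13%/12 = 1.08333% = 0.0108333.
Payoff takes n = ⌈−ln(1 − rB₀/P)/ln(1+r)⌉ = ⌈27.791⌉ = 28 payments; the last is €445.93.
Total paid = 27·€563.07 + €445.93 = €15,648.82.
Total interest = total paid − principal = €15,648.82 − €13,450.00 = €2,198.82.

€2,198.82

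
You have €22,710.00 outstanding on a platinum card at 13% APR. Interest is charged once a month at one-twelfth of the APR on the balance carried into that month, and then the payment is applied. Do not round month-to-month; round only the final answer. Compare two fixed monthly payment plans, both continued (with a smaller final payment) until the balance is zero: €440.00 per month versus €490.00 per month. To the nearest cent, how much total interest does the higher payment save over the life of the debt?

Monthly rate r = 13%/12 = 1.08333% = 0.0108333.
At €440.00/mo: n = ⌈−ln(1 − rB₀/P)/ln(1+r)⌉ = 77 payments (last €5.74); total interest = total paid − €22,710.00 = €10,735.74.
At €490.00/mo: 65 payments (last €352.28); total interest €9,002.28.
Interest saved = €10,735.74 − €9,002.28 = €1,733.46.

€1,733.46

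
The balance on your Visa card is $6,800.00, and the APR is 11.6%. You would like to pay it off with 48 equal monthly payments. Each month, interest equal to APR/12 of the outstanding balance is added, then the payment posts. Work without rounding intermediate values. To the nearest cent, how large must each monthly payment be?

Monthly rate r = 11.6%/12 = 0.966667% = 0.00966667.
Level-payment amortization: P = B₀·r / (1 − (1+r)^(−n)) = 6800.00·0.00966667 / (1 − 1.00967^(−48)).
Denominator 1 − (1+r)^(−48) = 0.369833798.
P = 65.7333 / 0.369833798 ≈ 177.74.

$177.74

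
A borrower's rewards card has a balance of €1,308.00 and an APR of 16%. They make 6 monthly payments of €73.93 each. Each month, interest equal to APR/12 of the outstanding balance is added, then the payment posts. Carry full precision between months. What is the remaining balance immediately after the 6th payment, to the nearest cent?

€957.56

Monthly rate r = 16%/12 = 1.33333% = 0.0133333.
Each month: B ← B·(1+r) − €73.93.
Month 1: interest €17.44; balance after payment €1,251.51.
Month 2: interest €16.69; balance after payment €1,194.27.
Month 3: interest €15.92; balance after payment €1,136.26.
Month 4: interest €15.15; balance after payment €1,077.48.
Month 5: interest €14.37; balance after payment €1,017.92.
Month 6: interest €13.57; balance after payment €957.56.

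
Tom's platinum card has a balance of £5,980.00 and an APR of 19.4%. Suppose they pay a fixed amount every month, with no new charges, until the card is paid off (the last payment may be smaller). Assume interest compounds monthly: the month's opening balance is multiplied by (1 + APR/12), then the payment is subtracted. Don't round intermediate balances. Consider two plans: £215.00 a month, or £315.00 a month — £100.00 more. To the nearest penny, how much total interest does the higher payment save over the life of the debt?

Monthly rate r = 19.4%/12 = 1.61667% = 0.0161667.
At £215.00/mo: n = ⌈−ln(1 − rB₀/P)/ln(1+r)⌉ = 38 payments (last £51.71); total interest = total paid − £5,980.00 = £2,026.71.
At £315.00/mo: 23 payments (last £270.83); total interest £1,220.83.
Interest saved = £2,026.71 − £1,220.83 = £805.88.

£805.88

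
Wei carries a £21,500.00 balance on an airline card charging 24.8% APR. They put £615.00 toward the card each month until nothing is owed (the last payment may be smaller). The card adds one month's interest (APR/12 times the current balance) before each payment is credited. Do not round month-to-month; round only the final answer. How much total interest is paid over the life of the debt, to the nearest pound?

Monthly rate r = 24.8%/12 = 2.06667% = 0.0206667.
Payoff takes n = ⌈−ln(1 − rB₀/P)/ln(1+r)⌉ = ⌈62.667⌉ = 63 payments; the last is £411.40.
Total paid = 62·£615.00 + £411.40 = £38,541.40.
Total interest = total paid − principal = £38,541.40 − £21,500.00 = £17,041.40.

£17,041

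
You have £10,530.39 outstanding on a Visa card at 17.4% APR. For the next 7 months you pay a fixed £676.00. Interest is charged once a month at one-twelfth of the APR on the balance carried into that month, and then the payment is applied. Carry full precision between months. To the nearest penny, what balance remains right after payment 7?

£6,703.97

Monthly rate r = 17.4%/12 = 1.45% = 0.0145.
Each month: B ← B·(1+r) − £676.00.
Month 1: interest £152.69; balance after payment £10,007.08.
Month 2: interest £145.10; balance after payment £9,476.18.
Month 3: interest £137.40; balance after payment £8,937.59.
Month 4: interest £129.60; balance after payment £8,391.18.
Month 5: interest £121.67; balance after payment £7,836.86.
Month 6: interest £113.63; balance after payment £7,274.49.
Month 7: interest £105.48; balance after payment £6,703.97.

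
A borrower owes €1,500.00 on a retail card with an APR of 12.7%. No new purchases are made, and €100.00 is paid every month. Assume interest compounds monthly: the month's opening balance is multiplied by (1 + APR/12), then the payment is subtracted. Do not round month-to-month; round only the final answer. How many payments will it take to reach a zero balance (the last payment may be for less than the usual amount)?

Monthly rate r = 12.7%/12 = 1.05833% = 0.0105833.
Recurrence: B ← B·(1+r) − €100.00.
Month 1: interest €15.88; balance after payment €1,415.88.
Month 2: interest €14.98; balance after payment €1,330.86.
Closed form: n = −ln(1 − rB₀/P)/ln(1+r) = −ln(0.84125)/ln(1.01058) ≈ 16.420, so the balance reaches zero during payment 17.

17 months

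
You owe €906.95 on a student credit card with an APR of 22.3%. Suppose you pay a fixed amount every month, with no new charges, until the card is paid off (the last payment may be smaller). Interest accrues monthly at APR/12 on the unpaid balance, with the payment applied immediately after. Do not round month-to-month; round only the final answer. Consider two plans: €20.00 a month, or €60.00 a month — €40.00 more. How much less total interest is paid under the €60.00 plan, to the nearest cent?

€934.54

Monthly rate r = 22.3%/12 = 1.85833% = 0.0185833.
At €20.00/mo: n = ⌈−ln(1 − rB₀/P)/ln(1+r)⌉ = 101 payments (last €9.14); total interest = total paid − €906.95 = €1,102.19.
At €60.00/mo: 18 payments (last €54.60); total interest €167.65.
Interest saved = €1,102.19 − €167.65 = €934.54.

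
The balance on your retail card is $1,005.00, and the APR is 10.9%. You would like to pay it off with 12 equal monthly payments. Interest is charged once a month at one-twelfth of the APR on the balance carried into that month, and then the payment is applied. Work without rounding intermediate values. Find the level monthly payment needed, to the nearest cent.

$88.78

Monthly rate r = 10.9%/12 = 0.908333% = 0.00908333.
Level-payment amortization: P = B₀·r / (1 − (1+r)^(−n)) = 1005.00·0.00908333 / (1 − 1.00908^(−12)).
Denominator 1 − (1+r)^(−12) = 0.102828225.
P = 9.12875 / 0.102828225 ≈ 88.78.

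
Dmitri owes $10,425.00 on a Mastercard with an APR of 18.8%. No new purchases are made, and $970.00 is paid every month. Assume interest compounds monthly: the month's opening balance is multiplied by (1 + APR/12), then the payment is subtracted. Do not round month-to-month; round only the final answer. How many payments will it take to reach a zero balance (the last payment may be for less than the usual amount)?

Monthly rate r = 18.8%/12 = 1.56667% = 0.0156667.
Recurrence: B ← B·(1+r) − $970.00.
Month 1: interest $163.32; balance after payment $9,618.33.
Month 2: interest $150.69; balance after payment $8,799.01.
Closed form: n = −ln(1 − rB₀/P)/ln(1+r) = −ln(0.83162)/ln(1.01567) ≈ 11.861, so the balance reaches zero during payment 12.

12 months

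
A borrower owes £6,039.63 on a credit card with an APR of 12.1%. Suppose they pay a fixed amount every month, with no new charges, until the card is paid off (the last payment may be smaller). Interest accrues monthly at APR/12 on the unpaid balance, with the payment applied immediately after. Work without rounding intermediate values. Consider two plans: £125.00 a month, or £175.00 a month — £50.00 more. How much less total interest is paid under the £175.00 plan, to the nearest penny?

£860.54

Monthly rate r = 12.1%/12 = 1.00833% = 0.0100833.
At £125.00/mo: n = ⌈−ln(1 − rB₀/P)/ln(1+r)⌉ = 67 payments (last £71.12); total interest = total paid − £6,039.63 = £2,281.49.
At £175.00/mo: 43 payments (last £110.58); total interest £1,420.95.
Interest saved = £2,281.49 − £1,420.95 = £860.54.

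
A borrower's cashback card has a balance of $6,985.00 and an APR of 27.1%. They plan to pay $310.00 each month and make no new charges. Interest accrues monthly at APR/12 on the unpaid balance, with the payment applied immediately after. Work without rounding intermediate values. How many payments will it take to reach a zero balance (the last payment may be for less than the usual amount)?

32 payments

Monthly rate r = 27.1%/12 = 2.25833% = 0.0225833.
Recurrence: B ← B·(1+r) − $310.00.
Month 1: interest $157.74; balance after payment $6,832.74.
Month 2: interest $154.31; balance after payment $6,677.05.
Closed form: n = −ln(1 − rB₀/P)/ln(1+r) = −ln(0.49115)/ln(1.02258) ≈ 31.838, so the balance reaches zero during payment 32.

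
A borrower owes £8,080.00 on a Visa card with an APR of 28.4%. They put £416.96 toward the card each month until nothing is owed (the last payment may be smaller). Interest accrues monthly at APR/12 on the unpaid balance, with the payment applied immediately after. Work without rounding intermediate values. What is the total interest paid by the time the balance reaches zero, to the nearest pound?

Monthly rate r = 28.4%/12 = 2.36667% = 0.0236667.
Payoff takes n = ⌈−ln(1 − rB₀/P)/ln(1+r)⌉ = ⌈26.234⌉ = 27 payments; the last is £98.40.
Total paid = 26·£416.96 + £98.40 = £10,939.36.
Total interest = total paid − principal = £10,939.36 − £8,080.00 = £2,859.36.

£2,859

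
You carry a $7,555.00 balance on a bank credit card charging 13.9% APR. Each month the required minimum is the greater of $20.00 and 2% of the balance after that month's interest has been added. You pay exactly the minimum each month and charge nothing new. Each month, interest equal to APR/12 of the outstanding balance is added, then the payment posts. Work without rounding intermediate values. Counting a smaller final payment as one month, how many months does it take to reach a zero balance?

Monthly rate r = 13.9%/12 = 1.15833% = 0.0115833.
While 2% of the post-interest balance exceeds $20.00, each month B ← (B·(1+r))·(1 − 0.02), i.e. B shrinks by the factor (1+r)·0.98 = 0.99135.
This holds for months 1–235. Entering month 236 the balance is $981.19; 2% of the post-interest balance is now below $20.00, so the flat $20.00 minimum applies from here.
From month 236 a fixed $20.00 at rate r clears $981.19 in 73 more payments. Total: 235 + 73 = 308 months.

308 months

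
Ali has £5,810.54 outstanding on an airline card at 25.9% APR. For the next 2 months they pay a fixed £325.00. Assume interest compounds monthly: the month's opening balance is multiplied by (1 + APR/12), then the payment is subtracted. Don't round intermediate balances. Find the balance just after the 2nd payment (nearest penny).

Monthly rate r = 25.9%/12 = 2.15833% = 0.0215833.
Each month: B ← B·(1+r) − £325.00.
Month 1: interest £125.41; balance after payment £5,610.95.
Month 2: interest £121.10; balance after payment £5,407.05.

£5,407.05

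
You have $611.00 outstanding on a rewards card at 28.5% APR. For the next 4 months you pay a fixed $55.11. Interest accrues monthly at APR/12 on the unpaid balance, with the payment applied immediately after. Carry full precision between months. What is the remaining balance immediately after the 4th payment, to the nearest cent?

Monthly rate r = 28.5%/12 = 2.375% = 0.02375.
Each month: B ← B·(1+r) − $55.11.
Month 1: interest $14.51; balance after payment $570.40.
Month 2: interest $13.55; balance after payment $528.84.
Month 3: interest $12.56; balance after payment $486.29.
Month 4: interest $11.55; balance after payment $442.73.

$442.73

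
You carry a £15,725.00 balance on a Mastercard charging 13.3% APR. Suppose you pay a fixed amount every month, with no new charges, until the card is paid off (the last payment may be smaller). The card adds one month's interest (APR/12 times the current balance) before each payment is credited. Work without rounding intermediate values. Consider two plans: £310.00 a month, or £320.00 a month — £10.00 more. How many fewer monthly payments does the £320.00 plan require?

Monthly rate r = 13.3%/12 = 1.10833% = 0.0110833.
At £310.00/mo: n = ⌈−ln(1 − rB₀/P)/ln(1+r)⌉ = 75 payments (last £291.56); total interest = total paid − £15,725.00 = £7,506.56.
At £320.00/mo: 72 payments (last £118.96); total interest £7,113.96.
Payments saved = 75 − 72 = 3.

3 fewer payments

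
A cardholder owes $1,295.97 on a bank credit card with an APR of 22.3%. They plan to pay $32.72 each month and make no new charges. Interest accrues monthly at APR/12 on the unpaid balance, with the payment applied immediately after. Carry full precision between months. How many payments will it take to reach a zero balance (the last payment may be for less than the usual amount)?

Monthly rate r = 22.3%/12 = 1.85833% = 0.0185833.
Recurrence: B ← B·(1+r) − $32.72.
Month 1: interest $24.08; balance after payment $1,287.33.
Month 2: interest $23.92; balance after payment $1,278.54.
Closed form: n = −ln(1 − rB₀/P)/ln(1+r) = −ln(0.26395)/ln(1.01858) ≈ 72.340, so the balance reaches zero during payment 73.

73 months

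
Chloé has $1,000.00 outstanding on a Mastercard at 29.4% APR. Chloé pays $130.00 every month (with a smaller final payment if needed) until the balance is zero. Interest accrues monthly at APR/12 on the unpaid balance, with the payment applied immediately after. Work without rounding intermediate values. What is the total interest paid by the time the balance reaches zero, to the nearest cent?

$121.93

Monthly rate r = 29.4%/12 = 2.45% = 0.0245.
Payoff takes n = ⌈−ln(1 − rB₀/P)/ln(1+r)⌉ = ⌈8.627⌉ = 9 payments; the last is $81.93.
Total paid = 8·$130.00 + $81.93 = $1,121.93.
Total interest = total paid − principal = $1,121.93 − $1,000.00 = $121.93.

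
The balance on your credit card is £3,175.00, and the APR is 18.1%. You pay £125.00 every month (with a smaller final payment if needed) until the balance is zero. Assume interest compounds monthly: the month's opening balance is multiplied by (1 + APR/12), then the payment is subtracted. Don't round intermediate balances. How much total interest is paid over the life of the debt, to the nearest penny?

Monthly rate r = 18.1%/12 = 1.50833% = 0.0150833.
Payoff takes n = ⌈−ln(1 − rB₀/P)/ln(1+r)⌉ = ⌈32.268⌉ = 33 payments; the last is £33.69.
Total paid = 32·£125.00 + £33.69 = £4,033.69.
Total interest = total paid − principal = £4,033.69 − £3,175.00 = £858.69.

£858.69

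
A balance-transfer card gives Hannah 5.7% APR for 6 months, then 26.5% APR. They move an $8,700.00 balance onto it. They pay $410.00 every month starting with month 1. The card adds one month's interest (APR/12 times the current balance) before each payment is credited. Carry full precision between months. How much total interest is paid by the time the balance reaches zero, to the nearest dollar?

Promo months 1–6 at r₀ = 5.7%/12 = 0.00475; months 7+ at r₁ = 26.5%/12 = 0.0220833.
After month 6: iterate B ← B·(1+r₀) − $410.00 for 6 months → $6,461.51.
Then at r₁ with $410.00/mo: n₂ = −ln(1 − r₁·B/P)/ln(1+r₁) ≈ 19.58 → 20 more payments.
Total paid = 25·$410.00 + $240.17 = $10,490.17; interest = $10,490.17 − $8,700.00 = $1,790.17.

$1,790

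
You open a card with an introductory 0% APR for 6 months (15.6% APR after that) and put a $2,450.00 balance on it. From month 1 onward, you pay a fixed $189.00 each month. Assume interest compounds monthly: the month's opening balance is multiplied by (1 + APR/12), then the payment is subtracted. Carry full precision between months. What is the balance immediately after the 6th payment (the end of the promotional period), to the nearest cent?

$1,316.00

Promo months 1–6 at r₀ = 0%/12 = 0; months 7+ at r₁ = 15.6%/12 = 0.013.
After month 6 (no interest yet): B = $2,450.00 − 6·$189.00 = $1,316.00.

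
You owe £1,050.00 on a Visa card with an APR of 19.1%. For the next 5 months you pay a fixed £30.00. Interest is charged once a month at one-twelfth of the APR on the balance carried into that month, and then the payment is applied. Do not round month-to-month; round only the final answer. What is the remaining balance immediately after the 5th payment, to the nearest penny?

£981.41

Monthly rate r = 19.1%/12 = 1.59167% = 0.0159167.
Each month: B ← B·(1+r) − £30.00.
Month 1: interest £16.71; balance after payment £1,036.71.
Month 2: interest £16.50; balance after payment £1,023.21.
Month 3: interest £16.29; balance after payment £1,009.50.
Month 4: interest £16.07; balance after payment £995.57.
Month 5: interest £15.85; balance after payment £981.41.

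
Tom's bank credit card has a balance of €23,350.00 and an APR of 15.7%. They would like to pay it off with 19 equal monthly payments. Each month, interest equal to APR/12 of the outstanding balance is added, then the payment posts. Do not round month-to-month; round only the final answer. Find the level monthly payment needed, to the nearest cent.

€1,396.00

Monthly rate r = 15.7%/12 = 1.30833% = 0.0130833.
Level-payment amortization: P = B₀·r / (1 − (1+r)^(−n)) = 23350.00·0.0130833 / (1 − 1.01308^(−19)).
Denominator 1 − (1+r)^(−19) = 0.218836833.
P = 305.496 / 0.218836833 ≈ 1396.00.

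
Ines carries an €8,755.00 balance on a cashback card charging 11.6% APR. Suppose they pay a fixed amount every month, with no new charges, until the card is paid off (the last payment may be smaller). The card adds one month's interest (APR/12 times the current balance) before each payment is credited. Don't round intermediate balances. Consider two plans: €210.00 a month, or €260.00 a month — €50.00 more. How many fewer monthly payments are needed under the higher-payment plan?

Monthly rate r = 11.6%/12 = 0.966667% = 0.00966667.
At €210.00/mo: n = ⌈−ln(1 − rB₀/P)/ln(1+r)⌉ = 54 payments (last €130.74); total interest = total paid − €8,755.00 = €2,505.74.
At €260.00/mo: 41 payments (last €242.86); total interest €1,887.86.
Payments saved = 54 − 41 = 13.

13 fewer payments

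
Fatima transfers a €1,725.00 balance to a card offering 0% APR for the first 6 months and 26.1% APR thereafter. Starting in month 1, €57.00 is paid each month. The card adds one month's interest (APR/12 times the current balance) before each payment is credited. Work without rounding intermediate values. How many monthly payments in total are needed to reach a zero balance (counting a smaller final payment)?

41 payments

Promo months 1–6 at r₀ = 0%/12 = 0; months 7+ at r₁ = 26.1%/12 = 0.02175.
After month 6 (no interest yet): B = €1,725.00 − 6·€57.00 = €1,383.00.
Then at r₁ with €57.00/mo: n₂ = −ln(1 − r₁·B/P)/ln(1+r₁) ≈ 34.87 → 35 more payments.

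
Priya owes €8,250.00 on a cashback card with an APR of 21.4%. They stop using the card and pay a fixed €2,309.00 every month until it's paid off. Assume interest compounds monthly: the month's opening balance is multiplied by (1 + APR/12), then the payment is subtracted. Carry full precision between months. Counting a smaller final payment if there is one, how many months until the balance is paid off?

Monthly rate r = 21.4%/12 = 1.78333% = 0.0178333.
Recurrence: B ← B·(1+r) − €2,309.00.
Month 1: interest €147.12; balance after payment €6,088.12.
Month 2: interest €108.57; balance after payment €3,887.70.
Month 3: interest €69.33; balance after payment €1,648.03.
Month 4: interest €29.39; balance after payment €0.00.

4 payments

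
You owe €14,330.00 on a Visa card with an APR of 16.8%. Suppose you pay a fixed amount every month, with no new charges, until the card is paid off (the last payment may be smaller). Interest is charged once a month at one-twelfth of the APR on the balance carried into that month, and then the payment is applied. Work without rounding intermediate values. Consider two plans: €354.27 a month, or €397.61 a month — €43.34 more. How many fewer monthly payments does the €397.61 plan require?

10 fewer payments

Monthly rate r = 16.8%/12 = 1.4% = 0.014.
At €354.27/mo: n = ⌈−ln(1 − rB₀/P)/ln(1+r)⌉ = 61 payments (last €30.97); total interest = total paid − €14,330.00 = €6,957.17.
At €397.61/mo: 51 payments (last €205.84); total interest €5,756.34.
Payments saved = 61 − 51 = 10.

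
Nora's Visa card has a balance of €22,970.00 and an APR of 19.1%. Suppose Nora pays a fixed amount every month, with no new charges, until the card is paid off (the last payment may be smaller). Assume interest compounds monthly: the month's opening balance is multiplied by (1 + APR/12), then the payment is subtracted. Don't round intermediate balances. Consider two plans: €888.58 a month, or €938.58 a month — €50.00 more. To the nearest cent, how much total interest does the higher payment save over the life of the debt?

Monthly rate r = 19.1%/12 = 1.59167% = 0.0159167.
At €888.58/mo: n = ⌈−ln(1 − rB₀/P)/ln(1+r)⌉ = 34 payments (last €506.96); total interest = total paid − €22,970.00 = €6,860.10.
At €938.58/mo: 32 payments (last €238.93); total interest €6,364.91.
Interest saved = €6,860.10 − €6,364.91 = €495.19.

€495.19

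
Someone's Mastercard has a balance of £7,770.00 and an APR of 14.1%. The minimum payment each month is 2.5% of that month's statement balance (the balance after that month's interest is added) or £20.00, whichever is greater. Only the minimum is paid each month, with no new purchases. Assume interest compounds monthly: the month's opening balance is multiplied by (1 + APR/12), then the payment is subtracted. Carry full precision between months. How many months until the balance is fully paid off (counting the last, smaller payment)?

222 months

Monthly rate r = 14.1%/12 = 1.175% = 0.01175.
While 2.5% of the post-interest balance exceeds £20.00, each month B ← (B·(1+r))·(1 − 0.025), i.e. B shrinks by the factor (1+r)·0.975 = 0.98646.
This holds for months 1–168. Entering month 169 the balance is £786.13; 2.5% of the post-interest balance is now below £20.00, so the flat £20.00 minimum applies from here.
From month 169 a fixed £20.00 at rate r clears £786.13 in 54 more payments. Total: 168 + 54 = 222 months.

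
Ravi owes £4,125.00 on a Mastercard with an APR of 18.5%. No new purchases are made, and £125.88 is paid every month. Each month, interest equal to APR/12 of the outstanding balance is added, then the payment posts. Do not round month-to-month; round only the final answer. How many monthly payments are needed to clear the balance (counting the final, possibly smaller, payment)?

Monthly rate r = 18.5%/12 = 1.54167% = 0.0154167.
Recurrence: B ← B·(1+r) − £125.88.
Month 1: interest £63.59; balance after payment £4,062.71.
Month 2: interest £62.63; balance after payment £3,999.47.
Closed form: n = −ln(1 − rB₀/P)/ln(1+r) = −ln(0.49481)/ln(1.01542) ≈ 45.989, so the balance reaches zero during payment 46.

46 months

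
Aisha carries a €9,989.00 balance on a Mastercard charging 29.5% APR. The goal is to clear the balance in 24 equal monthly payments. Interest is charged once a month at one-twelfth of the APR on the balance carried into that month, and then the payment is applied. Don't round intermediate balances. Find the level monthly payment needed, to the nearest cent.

€555.95

Monthly rate r = 29.5%/12 = 2.45833% = 0.0245833.
Level-payment amortization: P = B₀·r / (1 − (1+r)^(−n)) = 9989.00·0.0245833 / (1 − 1.02458^(−24)).
Denominator 1 − (1+r)^(−24) = 0.441703235.
P = 245.563 / 0.441703235 ≈ 555.95.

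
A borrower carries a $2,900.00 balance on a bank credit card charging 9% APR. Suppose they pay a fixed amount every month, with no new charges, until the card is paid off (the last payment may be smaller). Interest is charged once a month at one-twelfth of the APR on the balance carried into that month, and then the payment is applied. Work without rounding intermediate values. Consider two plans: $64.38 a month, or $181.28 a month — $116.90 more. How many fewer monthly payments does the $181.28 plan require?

38 fewer payments

Monthly rate r = 9%/12 = 0.75% = 0.0075.
At $64.38/mo: n = ⌈−ln(1 − rB₀/P)/ln(1+r)⌉ = 56 payments (last $11.10); total interest = total paid − $2,900.00 = $652.00.
At $181.28/mo: 18 payments (last $19.15); total interest $200.91.
Payments saved = 56 − 18 = 38.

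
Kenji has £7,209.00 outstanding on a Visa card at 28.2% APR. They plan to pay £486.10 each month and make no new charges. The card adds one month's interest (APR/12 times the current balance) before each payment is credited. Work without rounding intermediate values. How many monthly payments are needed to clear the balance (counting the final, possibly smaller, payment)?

Monthly rate r = 28.2%/12 = 2.35% = 0.0235.
Recurrence: B ← B·(1+r) − £486.10.
Month 1: interest £169.41; balance after payment £6,892.31.
Month 2: interest £161.97; balance after payment £6,568.18.
Closed form: n = −ln(1 − rB₀/P)/ln(1+r) = −ln(0.65149)/ln(1.0235) ≈ 18.447, so the balance reaches zero during payment 19.

19 months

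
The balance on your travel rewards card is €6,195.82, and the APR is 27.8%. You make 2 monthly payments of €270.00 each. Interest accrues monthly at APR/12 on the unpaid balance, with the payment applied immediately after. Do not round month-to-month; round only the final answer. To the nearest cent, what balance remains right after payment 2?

€5,939.96

Monthly rate r = 27.8%/12 = 2.31667% = 0.0231667.
Each month: B ← B·(1+r) − €270.00.
Month 1: interest €143.54; balance after payment €6,069.36.
Month 2: interest €140.61; balance after payment €5,939.96.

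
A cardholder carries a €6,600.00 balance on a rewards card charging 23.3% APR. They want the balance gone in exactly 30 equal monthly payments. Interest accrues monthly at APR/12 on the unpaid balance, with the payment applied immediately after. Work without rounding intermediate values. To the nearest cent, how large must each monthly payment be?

Monthly rate r = 23.3%/12 = 1.94167% = 0.0194167.
Level-payment amortization: P = B₀·r / (1 − (1+r)^(−n)) = 6600.00·0.0194167 / (1 − 1.01942^(−30)).
Denominator 1 − (1+r)^(−30) = 0.43837283.
P = 128.15 / 0.43837283 ≈ 292.33.

€292.33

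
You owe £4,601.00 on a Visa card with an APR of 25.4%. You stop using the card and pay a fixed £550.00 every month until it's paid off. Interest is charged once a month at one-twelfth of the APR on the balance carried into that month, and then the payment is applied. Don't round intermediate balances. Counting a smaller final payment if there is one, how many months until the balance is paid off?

10 payments

Monthly rate r = 25.4%/12 = 2.11667% = 0.0211667.
Recurrence: B ← B·(1+r) − £550.00.
Month 1: interest £97.39; balance after payment £4,148.39.
Month 2: interest £87.81; balance after payment £3,686.20.
Closed form: n = −ln(1 − rB₀/P)/ln(1+r) = −ln(0.82293)/ln(1.02117) ≈ 9.304, so the balance reaches zero during payment 10.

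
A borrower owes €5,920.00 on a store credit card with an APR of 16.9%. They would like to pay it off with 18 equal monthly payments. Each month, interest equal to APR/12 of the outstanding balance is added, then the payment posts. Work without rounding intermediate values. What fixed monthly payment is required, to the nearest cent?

Monthly rate r = 16.9%/12 = 1.40833% = 0.0140833.
Level-payment amortization: P = B₀·r / (1 − (1+r)^(−n)) = 5920.00·0.0140833 / (1 − 1.01408^(−18)).
Denominator 1 − (1+r)^(−18) = 0.222546561.
P = 83.3733 / 0.222546561 ≈ 374.63.

€374.63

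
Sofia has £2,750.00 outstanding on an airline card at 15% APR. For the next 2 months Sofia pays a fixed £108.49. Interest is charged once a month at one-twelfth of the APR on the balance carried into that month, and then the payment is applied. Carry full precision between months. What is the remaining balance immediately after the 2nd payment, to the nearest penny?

Monthly rate r = 15%/12 = 1.25% = 0.0125.
Each month: B ← B·(1+r) − £108.49.
Month 1: interest £34.38; balance after payment £2,675.89.
Month 2: interest £33.45; balance after payment £2,600.84.

£2,600.84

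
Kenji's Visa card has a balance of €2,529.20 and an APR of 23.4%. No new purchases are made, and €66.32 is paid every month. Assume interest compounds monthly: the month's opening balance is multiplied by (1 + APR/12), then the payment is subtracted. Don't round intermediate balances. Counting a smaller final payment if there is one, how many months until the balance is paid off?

71 months

Monthly rate r = 23.4%/12 = 1.95% = 0.0195.
Recurrence: B ← B·(1+r) − €66.32.
Month 1: interest €49.32; balance after payment €2,512.20.
Month 2: interest €48.99; balance after payment €2,494.87.
Closed form: n = −ln(1 − rB₀/P)/ln(1+r) = −ln(0.25634)/ln(1.0195) ≈ 70.486, so the balance reaches zero during payment 71.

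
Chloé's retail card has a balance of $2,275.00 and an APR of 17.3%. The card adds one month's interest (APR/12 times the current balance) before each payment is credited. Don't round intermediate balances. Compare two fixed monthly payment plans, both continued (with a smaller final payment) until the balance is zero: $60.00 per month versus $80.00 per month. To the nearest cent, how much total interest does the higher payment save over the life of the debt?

$367.21

Monthly rate r = 17.3%/12 = 1.44167% = 0.0144167.
At $60.00/mo: n = ⌈−ln(1 − rB₀/P)/ln(1+r)⌉ = 56 payments (last $15.99); total interest = total paid − $2,275.00 = $1,040.99.
At $80.00/mo: 37 payments (last $68.78); total interest $673.78.
Interest saved = $1,040.99 − $673.78 = $367.21.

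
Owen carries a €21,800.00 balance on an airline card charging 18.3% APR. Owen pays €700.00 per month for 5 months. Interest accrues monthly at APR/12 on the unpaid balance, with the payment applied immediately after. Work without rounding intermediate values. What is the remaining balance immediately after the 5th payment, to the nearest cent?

Monthly rate r = 18.3%/12 = 1.525% = 0.01525.
Each month: B ← B·(1+r) − €700.00.
Month 1: interest €332.45; balance after payment €21,432.45.
Month 2: interest €326.84; balance after payment €21,059.29.
Month 3: interest €321.15; balance after payment €20,680.45.
Month 4: interest €315.38; balance after payment €20,295.83.
Month 5: interest €309.51; balance after payment €19,905.34.

€19,905.34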